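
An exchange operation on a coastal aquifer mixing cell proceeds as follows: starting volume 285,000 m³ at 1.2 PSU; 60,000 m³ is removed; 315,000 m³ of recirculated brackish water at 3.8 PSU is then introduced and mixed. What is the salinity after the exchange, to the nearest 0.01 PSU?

Remaining after removal: 225,000 m³ at 1.2 PSU (salt = 270,000)
After addition: salt = 270,000 + 315,000×3.8 = 1,467,000; volume = 540,000 m³
S = 1,467,000 / 540,000 = 2.7167 PSU

2.72 PSU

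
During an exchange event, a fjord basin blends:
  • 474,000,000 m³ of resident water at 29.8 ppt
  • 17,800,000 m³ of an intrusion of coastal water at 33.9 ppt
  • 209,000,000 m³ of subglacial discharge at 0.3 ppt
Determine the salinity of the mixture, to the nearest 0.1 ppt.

Salt balance:
salt = 474,000,000×29.8 + 17,800,000×33.9 + 209,000,000×0.3 = 14,125,200,000 + 603,420,000 + 62,700,000 = 14,791,320,000
volume = 474,000,000 + 17,800,000 + 209,000,000 = 700,800,000 m³
S = 14,791,320,000 / 700,800,000 = 21.106 ppt

21.1 ppt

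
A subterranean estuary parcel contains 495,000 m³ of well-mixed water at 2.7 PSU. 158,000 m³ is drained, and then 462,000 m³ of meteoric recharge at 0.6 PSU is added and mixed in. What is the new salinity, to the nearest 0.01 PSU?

1.49 PSU

Remaining after removal: 337,000 m³ at 2.7 PSU (salt = 909,900)
After addition: salt = 909,900 + 462,000×0.6 = 1,187,100; volume = 799,000 m³
S = 1,187,100 / 799,000 = 1.4857 PSU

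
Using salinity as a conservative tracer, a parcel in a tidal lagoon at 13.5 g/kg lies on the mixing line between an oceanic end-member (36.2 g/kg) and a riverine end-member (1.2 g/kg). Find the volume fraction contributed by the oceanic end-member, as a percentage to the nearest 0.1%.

35.1%

Let g be the oceanic fraction. Salt balance per unit volume:
g×36.2 + (1−g)×1.2 = 13.5
g = (13.5 − 1.2) / (36.2 − 1.2) = 12.3/35 = 0.3514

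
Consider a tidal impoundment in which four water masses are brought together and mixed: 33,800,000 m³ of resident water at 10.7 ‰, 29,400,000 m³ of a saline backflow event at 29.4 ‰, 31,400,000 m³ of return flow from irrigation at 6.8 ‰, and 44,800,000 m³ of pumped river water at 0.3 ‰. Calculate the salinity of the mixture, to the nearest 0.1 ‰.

By conservation of dissolved salt,
salt = 33,800,000×10.7 + 29,400,000×29.4 + 31,400,000×6.8 + 44,800,000×0.3 = 361,660,000 + 864,360,000 + 213,520,000 + 13,440,000 = 1,452,980,000
volume = 33,800,000 + 29,400,000 + 31,400,000 + 44,800,000 = 139,400,000 m³
S = 1,452,980,000 / 139,400,000 = 10.423 ‰

10.4 ‰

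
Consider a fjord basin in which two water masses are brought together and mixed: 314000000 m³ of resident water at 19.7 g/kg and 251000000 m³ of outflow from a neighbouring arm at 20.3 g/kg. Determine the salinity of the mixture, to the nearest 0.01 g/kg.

19.97 g/kg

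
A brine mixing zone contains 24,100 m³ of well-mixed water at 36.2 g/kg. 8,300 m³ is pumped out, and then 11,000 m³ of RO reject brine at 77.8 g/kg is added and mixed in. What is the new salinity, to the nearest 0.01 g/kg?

53.27 g/kg

Remaining after removal: 15,800 m³ at 36.2 g/kg (salt = 571,960)
After addition: salt = 571,960 + 11,000×77.8 = 1,427,760; volume = 26,800 m³
S = 1,427,760 / 26,800 = 53.2746 g/kg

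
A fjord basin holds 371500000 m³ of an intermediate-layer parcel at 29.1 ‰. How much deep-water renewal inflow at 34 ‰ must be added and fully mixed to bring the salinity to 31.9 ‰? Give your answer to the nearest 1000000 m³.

495000000 m³

Salt balance: 371,500,000×29.1 + V×34 = (371,500,000+V)×31.9
10,810,650,000 + 34V = 11,850,850,000 + 31.9V
1,040,200,000 = 2.1V
V = 495,333,333.33 m³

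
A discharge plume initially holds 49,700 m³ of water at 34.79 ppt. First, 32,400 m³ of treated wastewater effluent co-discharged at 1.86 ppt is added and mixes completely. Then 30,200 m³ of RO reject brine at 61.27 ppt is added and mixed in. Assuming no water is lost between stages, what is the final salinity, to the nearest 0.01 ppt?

Salt balance:
Initial salt = 49,700×34.79 = 1,729,063
After stage 1: salt = 1,729,063 + 32,400×1.86 = 1,789,327; volume = 82,100 m³; S = 21.794 ppt
After stage 2: salt = 1,789,327 + 30,200×61.27 = 3,639,681; volume = 112,300 m³
S = 3,639,681 / 112,300 = 32.4103 ppt

32.41 ppt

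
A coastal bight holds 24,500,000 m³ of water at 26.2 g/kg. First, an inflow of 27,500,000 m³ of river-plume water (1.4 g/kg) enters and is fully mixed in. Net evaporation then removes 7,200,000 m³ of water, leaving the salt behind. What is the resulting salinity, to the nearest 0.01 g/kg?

15.19 g/kg

After mixing: salt = 24,500,000×26.2 + 27,500,000×1.4 = 680,400,000; volume = 52,000,000 m³
After evaporation: salt unchanged = 680,400,000; volume = 52,000,000 − 7,200,000 = 44,800,000 m³
S = 680,400,000 / 44,800,000 = 15.1875 g/kg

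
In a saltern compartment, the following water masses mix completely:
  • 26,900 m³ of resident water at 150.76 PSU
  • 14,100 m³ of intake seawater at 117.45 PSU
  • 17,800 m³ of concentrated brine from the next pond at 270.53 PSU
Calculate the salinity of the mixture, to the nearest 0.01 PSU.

Total salt / total volume:
salt = 26,900×150.76 + 14,100×117.45 + 17,800×270.53 = 4,055,444 + 1,656,045 + 4,815,434 = 10,526,923
volume = 26,900 + 14,100 + 17,800 = 58,800 m³
S = 10,526,923 / 58,800 = 179.0293 PSU

179.03 PSU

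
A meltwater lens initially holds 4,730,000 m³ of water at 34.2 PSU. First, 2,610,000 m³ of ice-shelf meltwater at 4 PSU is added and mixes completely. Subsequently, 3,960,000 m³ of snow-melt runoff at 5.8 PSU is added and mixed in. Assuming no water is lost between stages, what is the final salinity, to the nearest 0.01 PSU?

17.27 PSU

Mass of salt is conserved:
Initial salt = 4,730,000×34.2 = 161,766,000
After stage 1: salt = 161,766,000 + 2,610,000×4 = 172,206,000; volume = 7,340,000 m³; S = 23.461 PSU
After stage 2: salt = 172,206,000 + 3,960,000×5.8 = 195,174,000; volume = 11,300,000 m³
S = 195,174,000 / 11,300,000 = 17.272 PSU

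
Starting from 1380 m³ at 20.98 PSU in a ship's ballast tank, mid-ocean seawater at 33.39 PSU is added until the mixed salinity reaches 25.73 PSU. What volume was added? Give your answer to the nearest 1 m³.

Salt balance: 1,380×20.98 + V×33.39 = (1,380+V)×25.73
28,952.4 + 33.39V = 35,507.4 + 25.73V
6,555 = 7.66V
V = 855.74 m³

856 m³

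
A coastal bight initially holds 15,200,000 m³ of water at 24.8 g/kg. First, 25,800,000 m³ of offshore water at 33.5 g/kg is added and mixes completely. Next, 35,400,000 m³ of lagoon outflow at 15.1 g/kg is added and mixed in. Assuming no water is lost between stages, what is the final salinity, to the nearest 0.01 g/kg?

23.24 g/kg

Conserving salt mass:
Initial salt = 15,200,000×24.8 = 376,960,000
After stage 1: salt = 376,960,000 + 25,800,000×33.5 = 1,241,260,000; volume = 41,000,000 m³; S = 30.275 g/kg
After stage 2: salt = 1,241,260,000 + 35,400,000×15.1 = 1,775,800,000; volume = 76,400,000 m³
S = 1,775,800,000 / 76,400,000 = 23.2435 g/kg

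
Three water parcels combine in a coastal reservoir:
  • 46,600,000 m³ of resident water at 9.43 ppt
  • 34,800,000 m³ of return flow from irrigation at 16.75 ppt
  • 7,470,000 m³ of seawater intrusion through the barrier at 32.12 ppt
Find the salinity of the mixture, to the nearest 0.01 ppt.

Salt balance:
salt = 46,600,000×9.43 + 34,800,000×16.75 + 7,470,000×32.12 = 439,438,000 + 582,900,000 + 239,936,400 = 1,262,274,400
volume = 46,600,000 + 34,800,000 + 7,470,000 = 88,870,000 m³
S = 1,262,274,400 / 88,870,000 = 14.2036 ppt

14.20 ppt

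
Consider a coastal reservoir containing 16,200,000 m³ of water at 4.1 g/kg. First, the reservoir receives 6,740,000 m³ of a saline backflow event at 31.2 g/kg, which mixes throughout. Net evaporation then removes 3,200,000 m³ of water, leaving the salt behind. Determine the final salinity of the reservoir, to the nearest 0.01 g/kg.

14.02 g/kg

After mixing: salt = 16,200,000×4.1 + 6,740,000×31.2 = 276,708,000; volume = 22,940,000 m³
After evaporation: salt unchanged = 276,708,000; volume = 22,940,000 − 3,200,000 = 19,740,000 m³
S = 276,708,000 / 19,740,000 = 14.0176 g/kg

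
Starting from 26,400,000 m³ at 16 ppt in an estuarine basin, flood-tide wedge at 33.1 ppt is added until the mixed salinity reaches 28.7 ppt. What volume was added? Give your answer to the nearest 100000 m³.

Salt balance: 26,400,000×16 + V×33.1 = (26,400,000+V)×28.7
422,400,000 + 33.1V = 757,680,000 + 28.7V
335,280,000 = 4.4V
V = 76,200,000 m³

76200000 m³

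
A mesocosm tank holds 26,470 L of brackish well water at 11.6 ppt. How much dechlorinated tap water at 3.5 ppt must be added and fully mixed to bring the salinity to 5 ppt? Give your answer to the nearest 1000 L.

Salt balance: 26,470×11.6 + V×3.5 = (26,470+V)×5
307,052 + 3.5V = 132,350 + 5V
174,702 = 1.5V
V = 116,468 L

116000 L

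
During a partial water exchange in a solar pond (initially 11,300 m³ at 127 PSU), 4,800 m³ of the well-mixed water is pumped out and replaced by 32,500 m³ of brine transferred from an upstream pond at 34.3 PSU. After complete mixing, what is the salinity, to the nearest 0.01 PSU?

Remaining after removal: 6,500 m³ at 127 PSU (salt = 825,500)
After addition: salt = 825,500 + 32,500×34.3 = 1,940,250; volume = 39,000 m³
S = 1,940,250 / 39,000 = 49.75 PSU

49.75 PSU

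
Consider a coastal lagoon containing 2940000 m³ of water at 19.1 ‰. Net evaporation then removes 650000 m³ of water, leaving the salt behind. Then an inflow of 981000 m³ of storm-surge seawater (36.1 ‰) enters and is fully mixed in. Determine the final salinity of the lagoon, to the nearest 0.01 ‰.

27.99 ‰

After evaporation: salt = 2,940,000×19.1 = 56,154,000; volume = 2,940,000 − 650,000 = 2,290,000 m³
After mixing: salt = 56,154,000 + 981,000×36.1 = 91,568,100; volume = 2,290,000 + 981,000 = 3,271,000 m³
S = 91,568,100 / 3,271,000 = 27.9939 ‰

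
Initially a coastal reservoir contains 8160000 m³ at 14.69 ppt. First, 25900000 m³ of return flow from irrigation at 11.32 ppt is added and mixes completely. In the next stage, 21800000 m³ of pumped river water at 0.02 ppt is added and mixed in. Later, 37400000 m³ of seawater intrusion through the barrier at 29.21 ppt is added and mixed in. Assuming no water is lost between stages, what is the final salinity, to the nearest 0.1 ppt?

Weighted by volume,
Initial salt = 8,160,000×14.69 = 119,870,400
After stage 1: salt = 119,870,400 + 25,900,000×11.32 = 413,058,400; volume = 34,060,000 m³; S = 12.127 ppt
After stage 2: salt = 413,058,400 + 21,800,000×0.02 = 413,494,400; volume = 55,860,000 m³; S = 7.402 ppt
After stage 3: salt = 413,494,400 + 37,400,000×29.21 = 1,505,948,400; volume = 93,260,000 m³
S = 1,505,948,400 / 93,260,000 = 16.1478 ppt

16.1 ppt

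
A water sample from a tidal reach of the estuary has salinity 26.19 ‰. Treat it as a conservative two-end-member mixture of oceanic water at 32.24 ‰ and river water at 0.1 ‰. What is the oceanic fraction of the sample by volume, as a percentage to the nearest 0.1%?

81.2%

Let g be the oceanic fraction. Salt balance per unit volume:
g×32.24 + (1−g)×0.1 = 26.19
g = (26.19 − 0.1) / (32.24 − 0.1) = 26.09/32.14 = 0.8118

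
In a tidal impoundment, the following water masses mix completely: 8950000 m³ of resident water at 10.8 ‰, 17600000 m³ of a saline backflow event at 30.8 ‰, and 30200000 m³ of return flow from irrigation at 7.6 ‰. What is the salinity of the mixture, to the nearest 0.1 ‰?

Total salt / total volume:
salt = 8,950,000×10.8 + 17,600,000×30.8 + 30,200,000×7.6 = 96,660,000 + 542,080,000 + 229,520,000 = 868,260,000
volume = 8,950,000 + 17,600,000 + 30,200,000 = 56,750,000 m³
S = 868,260,000 / 56,750,000 = 15.3 ‰

15.3 ‰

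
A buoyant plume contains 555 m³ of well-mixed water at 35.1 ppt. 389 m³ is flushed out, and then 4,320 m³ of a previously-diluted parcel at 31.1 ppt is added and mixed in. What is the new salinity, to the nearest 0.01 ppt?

31.25 ppt

Remaining after removal: 166 m³ at 35.1 ppt (salt = 5,826.6)
After addition: salt = 5,826.6 + 4,320×31.1 = 140,178.6; volume = 4,486 m³
S = 140,178.6 / 4,486 = 31.248 ppt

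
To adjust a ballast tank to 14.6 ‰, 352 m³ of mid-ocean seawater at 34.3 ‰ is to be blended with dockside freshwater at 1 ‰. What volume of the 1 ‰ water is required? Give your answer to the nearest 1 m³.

Salt balance: 352×34.3 + V×1 = (352+V)×14.6
12,073.6 + 1V = 5,139.2 + 14.6V
6,934.4 = 13.6V
V = 509.88 m³

510 m³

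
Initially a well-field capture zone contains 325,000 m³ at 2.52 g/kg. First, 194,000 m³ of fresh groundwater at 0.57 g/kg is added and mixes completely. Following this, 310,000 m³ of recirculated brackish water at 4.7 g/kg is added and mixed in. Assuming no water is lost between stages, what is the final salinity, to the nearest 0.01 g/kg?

2.88 g/kg

Salt balance:
Initial salt = 325,000×2.52 = 819,000
After stage 1: salt = 819,000 + 194,000×0.57 = 929,580; volume = 519,000 m³; S = 1.791 g/kg
After stage 2: salt = 929,580 + 310,000×4.7 = 2,386,580; volume = 829,000 m³
S = 2,386,580 / 829,000 = 2.8789 g/kg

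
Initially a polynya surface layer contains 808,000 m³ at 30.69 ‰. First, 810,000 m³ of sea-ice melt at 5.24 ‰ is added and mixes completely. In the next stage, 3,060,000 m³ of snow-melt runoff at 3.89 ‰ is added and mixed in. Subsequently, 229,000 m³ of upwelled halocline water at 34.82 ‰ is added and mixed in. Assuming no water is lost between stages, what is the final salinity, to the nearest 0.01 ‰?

Conserving salt mass:
Initial salt = 808,000×30.69 = 24,797,520
After stage 1: salt = 24,797,520 + 810,000×5.24 = 29,041,920; volume = 1,618,000 m³; S = 17.949 ‰
After stage 2: salt = 29,041,920 + 3,060,000×3.89 = 40,945,320; volume = 4,678,000 m³; S = 8.753 ‰
After stage 3: salt = 40,945,320 + 229,000×34.82 = 48,919,100; volume = 4,907,000 m³
S = 48,919,100 / 4,907,000 = 9.9692 ‰

9.97 ‰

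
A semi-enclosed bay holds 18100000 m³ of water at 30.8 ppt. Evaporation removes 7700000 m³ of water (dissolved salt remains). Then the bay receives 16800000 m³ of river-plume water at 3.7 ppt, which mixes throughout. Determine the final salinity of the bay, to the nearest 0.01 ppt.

22.78 ppt

After evaporation: salt = 18,100,000×30.8 = 557,480,000; volume = 18,100,000 − 7,700,000 = 10,400,000 m³
After mixing: salt = 557,480,000 + 16,800,000×3.7 = 619,640,000; volume = 10,400,000 + 16,800,000 = 27,200,000 m³
S = 619,640,000 / 27,200,000 = 22.7809 ppt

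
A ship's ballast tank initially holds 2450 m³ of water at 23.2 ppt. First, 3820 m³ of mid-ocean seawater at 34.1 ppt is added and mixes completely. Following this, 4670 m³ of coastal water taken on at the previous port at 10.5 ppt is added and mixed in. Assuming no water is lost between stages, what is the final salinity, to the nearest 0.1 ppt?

By conservation of dissolved salt,
Initial salt = 2,450×23.2 = 56,840
After stage 1: salt = 56,840 + 3,820×34.1 = 187,102; volume = 6,270 m³; S = 29.841 ppt
After stage 2: salt = 187,102 + 4,670×10.5 = 236,137; volume = 10,940 m³
S = 236,137 / 10,940 = 21.5847 ppt

21.6 ppt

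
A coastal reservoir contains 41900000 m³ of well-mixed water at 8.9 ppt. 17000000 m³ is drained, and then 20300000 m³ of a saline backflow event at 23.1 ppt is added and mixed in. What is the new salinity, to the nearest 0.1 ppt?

15.3 ppt

Remaining after removal: 24,900,000 m³ at 8.9 ppt (salt = 221,610,000)
After addition: salt = 221,610,000 + 20,300,000×23.1 = 690,540,000; volume = 45,200,000 m³
S = 690,540,000 / 45,200,000 = 15.2774 ppt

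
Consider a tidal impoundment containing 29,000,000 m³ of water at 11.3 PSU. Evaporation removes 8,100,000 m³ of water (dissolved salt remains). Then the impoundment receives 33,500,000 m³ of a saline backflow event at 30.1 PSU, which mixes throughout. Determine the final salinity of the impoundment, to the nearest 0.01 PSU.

After evaporation: salt = 29,000,000×11.3 = 327,700,000; volume = 29,000,000 − 8,100,000 = 20,900,000 m³
After mixing: salt = 327,700,000 + 33,500,000×30.1 = 1,336,050,000; volume = 20,900,000 + 33,500,000 = 54,400,000 m³
S = 1,336,050,000 / 54,400,000 = 24.5597 PSU

24.56 PSU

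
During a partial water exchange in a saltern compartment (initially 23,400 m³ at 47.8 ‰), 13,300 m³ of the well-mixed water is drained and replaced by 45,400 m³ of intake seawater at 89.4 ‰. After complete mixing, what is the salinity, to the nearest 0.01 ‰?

81.83 ‰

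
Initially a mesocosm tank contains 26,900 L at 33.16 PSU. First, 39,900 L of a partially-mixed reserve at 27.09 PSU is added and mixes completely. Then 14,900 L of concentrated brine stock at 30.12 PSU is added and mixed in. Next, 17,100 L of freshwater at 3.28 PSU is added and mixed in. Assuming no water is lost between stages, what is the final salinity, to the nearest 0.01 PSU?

By conservation of dissolved salt,
Initial salt = 26,900×33.16 = 892,004
After stage 1: salt = 892,004 + 39,900×27.09 = 1,972,895; volume = 66,800 L; S = 29.534 PSU
After stage 2: salt = 1,972,895 + 14,900×30.12 = 2,421,683; volume = 81,700 L; S = 29.641 PSU
After stage 3: salt = 2,421,683 + 17,100×3.28 = 2,477,771; volume = 98,800 L
S = 2,477,771 / 98,800 = 25.0787 PSU

25.08 PSU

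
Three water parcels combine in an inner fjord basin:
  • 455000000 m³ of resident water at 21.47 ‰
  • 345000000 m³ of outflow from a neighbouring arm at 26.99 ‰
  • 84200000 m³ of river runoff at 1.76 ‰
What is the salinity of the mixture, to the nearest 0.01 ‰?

21.75 ‰

Salt balance:
salt = 455,000,000×21.47 + 345,000,000×26.99 + 84,200,000×1.76 = 9,768,850,000 + 9,311,550,000 + 148,192,000 = 19,228,592,000
volume = 455,000,000 + 345,000,000 + 84,200,000 = 884,200,000 m³
S = 19,228,592,000 / 884,200,000 = 21.7469 ‰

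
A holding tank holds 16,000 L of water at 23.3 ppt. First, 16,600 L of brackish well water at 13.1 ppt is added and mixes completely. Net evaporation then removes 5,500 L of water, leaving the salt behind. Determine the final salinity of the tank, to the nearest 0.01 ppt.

After mixing: salt = 16,000×23.3 + 16,600×13.1 = 590,260; volume = 32,600 L
After evaporation: salt unchanged = 590,260; volume = 32,600 − 5,500 = 27,100 L
S = 590,260 / 27,100 = 21.7808 ppt

21.78 ppt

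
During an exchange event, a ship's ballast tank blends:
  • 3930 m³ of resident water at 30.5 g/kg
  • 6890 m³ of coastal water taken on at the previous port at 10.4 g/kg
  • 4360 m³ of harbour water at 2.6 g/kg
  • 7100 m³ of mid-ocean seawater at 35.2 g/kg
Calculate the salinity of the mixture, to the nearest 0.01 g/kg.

20.32 g/kg

By conservation of dissolved salt,
salt = 3,930×30.5 + 6,890×10.4 + 4,360×2.6 + 7,100×35.2 = 119,865 + 71,656 + 11,336 + 249,920 = 452,777
volume = 3,930 + 6,890 + 4,360 + 7,100 = 22,280 m³
S = 452,777 / 22,280 = 20.3221 g/kg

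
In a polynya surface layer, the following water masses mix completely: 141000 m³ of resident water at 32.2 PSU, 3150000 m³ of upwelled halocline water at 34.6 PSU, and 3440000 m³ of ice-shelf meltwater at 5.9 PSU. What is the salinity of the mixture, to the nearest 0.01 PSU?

Conserving salt mass:
salt = 141,000×32.2 + 3,150,000×34.6 + 3,440,000×5.9 = 4,540,200 + 108,990,000 + 20,296,000 = 133,826,200
volume = 141,000 + 3,150,000 + 3,440,000 = 6,731,000 m³
S = 133,826,200 / 6,731,000 = 19.8821 PSU

19.88 PSU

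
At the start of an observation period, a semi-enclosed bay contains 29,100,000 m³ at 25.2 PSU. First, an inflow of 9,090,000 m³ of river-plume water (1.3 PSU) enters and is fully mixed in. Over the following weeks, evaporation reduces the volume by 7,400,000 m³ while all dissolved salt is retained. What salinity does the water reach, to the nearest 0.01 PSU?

After mixing: salt = 29,100,000×25.2 + 9,090,000×1.3 = 745,137,000; volume = 38,190,000 m³
After evaporation: salt unchanged = 745,137,000; volume = 38,190,000 − 7,400,000 = 30,790,000 m³
S = 745,137,000 / 30,790,000 = 24.2006 PSU

24.20 PSU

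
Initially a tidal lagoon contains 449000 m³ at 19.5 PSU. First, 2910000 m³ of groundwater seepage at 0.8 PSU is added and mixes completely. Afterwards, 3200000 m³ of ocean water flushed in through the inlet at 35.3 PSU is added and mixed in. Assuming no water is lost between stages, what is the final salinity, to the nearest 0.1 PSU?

18.9 PSU

Conserving salt mass:
Initial salt = 449,000×19.5 = 8,755,500
After stage 1: salt = 8,755,500 + 2,910,000×0.8 = 11,083,500; volume = 3,359,000 m³; S = 3.3 PSU
After stage 2: salt = 11,083,500 + 3,200,000×35.3 = 124,043,500; volume = 6,559,000 m³
S = 124,043,500 / 6,559,000 = 18.912 PSU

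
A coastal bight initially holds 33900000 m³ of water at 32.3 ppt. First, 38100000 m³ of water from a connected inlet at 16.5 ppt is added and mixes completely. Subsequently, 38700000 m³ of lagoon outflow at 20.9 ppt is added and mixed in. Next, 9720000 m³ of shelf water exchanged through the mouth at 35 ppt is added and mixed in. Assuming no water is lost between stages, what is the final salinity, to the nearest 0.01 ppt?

Weighted by volume,
Initial salt = 33,900,000×32.3 = 1,094,970,000
After stage 1: salt = 1,094,970,000 + 38,100,000×16.5 = 1,723,620,000; volume = 72,000,000 m³; S = 23.939 ppt
After stage 2: salt = 1,723,620,000 + 38,700,000×20.9 = 2,532,450,000; volume = 110,700,000 m³; S = 22.877 ppt
After stage 3: salt = 2,532,450,000 + 9,720,000×35 = 2,872,650,000; volume = 120,420,000 m³
S = 2,872,650,000 / 120,420,000 = 23.8553 ppt

23.86 ppt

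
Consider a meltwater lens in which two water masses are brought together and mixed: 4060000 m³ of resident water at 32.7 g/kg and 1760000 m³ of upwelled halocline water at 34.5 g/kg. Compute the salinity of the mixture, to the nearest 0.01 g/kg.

33.24 g/kg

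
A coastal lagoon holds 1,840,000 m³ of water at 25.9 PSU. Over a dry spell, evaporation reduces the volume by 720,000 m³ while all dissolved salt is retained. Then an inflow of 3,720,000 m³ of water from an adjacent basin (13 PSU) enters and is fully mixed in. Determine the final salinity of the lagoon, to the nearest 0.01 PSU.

19.84 PSU

After evaporation: salt = 1,840,000×25.9 = 47,656,000; volume = 1,840,000 − 720,000 = 1,120,000 m³
After mixing: salt = 47,656,000 + 3,720,000×13 = 96,016,000; volume = 1,120,000 + 3,720,000 = 4,840,000 m³
S = 96,016,000 / 4,840,000 = 19.838 PSU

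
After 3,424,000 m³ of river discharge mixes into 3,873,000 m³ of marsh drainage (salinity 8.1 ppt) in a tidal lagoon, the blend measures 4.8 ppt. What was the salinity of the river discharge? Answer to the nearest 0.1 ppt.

Salt balance: 3,873,000×8.1 + 3,424,000×S = 7,297,000×4.8
31,371,300 + 3,424,000·S = 35,025,600
S = (35,025,600 − 31,371,300) / 3,424,000 = 1.0673 ppt

1.1 ppt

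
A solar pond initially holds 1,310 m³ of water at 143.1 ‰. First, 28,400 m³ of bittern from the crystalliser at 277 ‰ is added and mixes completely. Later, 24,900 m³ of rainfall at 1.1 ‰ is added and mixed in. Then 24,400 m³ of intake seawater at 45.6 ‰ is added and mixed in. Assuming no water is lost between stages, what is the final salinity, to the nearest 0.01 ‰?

Total salt / total volume:
Initial salt = 1,310×143.1 = 187,461
After stage 1: salt = 187,461 + 28,400×277 = 8,054,261; volume = 29,710 m³; S = 271.096 ‰
After stage 2: salt = 8,054,261 + 24,900×1.1 = 8,081,651; volume = 54,610 m³; S = 147.988 ‰
After stage 3: salt = 8,081,651 + 24,400×45.6 = 9,194,291; volume = 79,010 m³
S = 9,194,291 / 79,010 = 116.3687 ‰

116.37 ‰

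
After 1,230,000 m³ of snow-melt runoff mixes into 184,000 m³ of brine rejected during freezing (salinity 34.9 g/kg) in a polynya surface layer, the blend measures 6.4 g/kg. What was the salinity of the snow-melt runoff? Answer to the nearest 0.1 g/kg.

Salt balance: 184,000×34.9 + 1,230,000×S = 1,414,000×6.4
6,421,600 + 1,230,000·S = 9,049,600
S = (9,049,600 − 6,421,600) / 1,230,000 = 2.1366 g/kg

2.1 g/kg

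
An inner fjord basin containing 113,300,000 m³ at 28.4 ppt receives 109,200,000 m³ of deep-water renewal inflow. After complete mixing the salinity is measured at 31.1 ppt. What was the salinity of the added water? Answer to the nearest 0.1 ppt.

33.9 ppt

Salt balance: 113,300,000×28.4 + 109,200,000×S = 222,500,000×31.1
3,217,720,000 + 109,200,000·S = 6,919,750,000
S = (6,919,750,000 − 3,217,720,000) / 109,200,000 = 33.9014 ppt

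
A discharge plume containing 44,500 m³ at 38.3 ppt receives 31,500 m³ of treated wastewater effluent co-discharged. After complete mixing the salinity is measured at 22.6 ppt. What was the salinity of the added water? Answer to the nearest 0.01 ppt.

0.42 ppt

Salt balance: 44,500×38.3 + 31,500×S = 76,000×22.6
1,704,350 + 31,500·S = 1,717,600
S = (1,717,600 − 1,704,350) / 31,500 = 0.4206 ppt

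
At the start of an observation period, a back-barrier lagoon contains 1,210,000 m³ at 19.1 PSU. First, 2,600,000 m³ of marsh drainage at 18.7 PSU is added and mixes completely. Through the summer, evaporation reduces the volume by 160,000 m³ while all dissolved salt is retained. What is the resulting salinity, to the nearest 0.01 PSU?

After mixing: salt = 1,210,000×19.1 + 2,600,000×18.7 = 71,731,000; volume = 3,810,000 m³
After evaporation: salt unchanged = 71,731,000; volume = 3,810,000 − 160,000 = 3,650,000 m³
S = 71,731,000 / 3,650,000 = 19.6523 PSU

19.65 PSU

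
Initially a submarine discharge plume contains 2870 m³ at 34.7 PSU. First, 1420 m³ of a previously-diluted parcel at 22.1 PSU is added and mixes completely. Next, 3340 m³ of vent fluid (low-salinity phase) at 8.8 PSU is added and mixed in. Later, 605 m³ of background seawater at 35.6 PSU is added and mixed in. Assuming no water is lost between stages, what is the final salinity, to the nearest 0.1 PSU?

Total salt / total volume:
Initial salt = 2,870×34.7 = 99,589
After stage 1: salt = 99,589 + 1,420×22.1 = 130,971; volume = 4,290 m³; S = 30.529 PSU
After stage 2: salt = 130,971 + 3,340×8.8 = 160,363; volume = 7,630 m³; S = 21.017 PSU
After stage 3: salt = 160,363 + 605×35.6 = 181,901; volume = 8,235 m³
S = 181,901 / 8,235 = 22.0888 PSU

22.1 PSU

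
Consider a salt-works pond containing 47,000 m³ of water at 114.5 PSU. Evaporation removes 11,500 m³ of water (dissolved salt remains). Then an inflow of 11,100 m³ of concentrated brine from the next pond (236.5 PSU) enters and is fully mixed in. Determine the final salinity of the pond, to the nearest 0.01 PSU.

171.82 PSU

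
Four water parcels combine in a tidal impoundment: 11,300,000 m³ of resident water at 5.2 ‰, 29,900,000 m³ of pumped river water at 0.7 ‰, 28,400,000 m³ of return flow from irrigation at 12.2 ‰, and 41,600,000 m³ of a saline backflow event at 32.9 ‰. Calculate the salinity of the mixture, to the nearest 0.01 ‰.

Salt balance:
salt = 11,300,000×5.2 + 29,900,000×0.7 + 28,400,000×12.2 + 41,600,000×32.9 = 58,760,000 + 20,930,000 + 346,480,000 + 1,368,640,000 = 1,794,810,000
volume = 11,300,000 + 29,900,000 + 28,400,000 + 41,600,000 = 111,200,000 m³
S = 1,794,810,000 / 111,200,000 = 16.1404 ‰

16.14 ‰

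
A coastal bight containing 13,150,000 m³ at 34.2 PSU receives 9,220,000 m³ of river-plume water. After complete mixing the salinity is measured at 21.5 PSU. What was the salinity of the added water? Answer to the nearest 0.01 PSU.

3.39 PSU

Salt balance: 13,150,000×34.2 + 9,220,000×S = 22,370,000×21.5
449,730,000 + 9,220,000·S = 480,955,000
S = (480,955,000 − 449,730,000) / 9,220,000 = 3.3867 PSU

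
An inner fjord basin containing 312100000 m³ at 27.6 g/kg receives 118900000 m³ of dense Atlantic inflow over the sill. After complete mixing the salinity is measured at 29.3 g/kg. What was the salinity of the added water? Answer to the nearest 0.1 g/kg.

33.8 g/kg

Salt balance: 312,100,000×27.6 + 118,900,000×S = 431,000,000×29.3
8,613,960,000 + 118,900,000·S = 12,628,300,000
S = (12,628,300,000 − 8,613,960,000) / 118,900,000 = 33.7623 g/kg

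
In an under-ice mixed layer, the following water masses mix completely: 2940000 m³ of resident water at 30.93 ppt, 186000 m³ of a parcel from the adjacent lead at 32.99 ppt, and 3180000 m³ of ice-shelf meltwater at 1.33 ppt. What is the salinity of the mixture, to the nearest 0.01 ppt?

Total salt / total volume:
salt = 2,940,000×30.93 + 186,000×32.99 + 3,180,000×1.33 = 90,934,200 + 6,136,140 + 4,229,400 = 101,299,740
volume = 2,940,000 + 186,000 + 3,180,000 = 6,306,000 m³
S = 101,299,740 / 6,306,000 = 16.064 ppt

16.06 ppt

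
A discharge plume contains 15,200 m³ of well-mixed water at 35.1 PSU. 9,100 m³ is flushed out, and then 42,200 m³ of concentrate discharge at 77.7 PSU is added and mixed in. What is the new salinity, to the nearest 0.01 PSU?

Remaining after removal: 6,100 m³ at 35.1 PSU (salt = 214,110)
After addition: salt = 214,110 + 42,200×77.7 = 3,493,050; volume = 48,300 m³
S = 3,493,050 / 48,300 = 72.3199 PSU

72.32 PSU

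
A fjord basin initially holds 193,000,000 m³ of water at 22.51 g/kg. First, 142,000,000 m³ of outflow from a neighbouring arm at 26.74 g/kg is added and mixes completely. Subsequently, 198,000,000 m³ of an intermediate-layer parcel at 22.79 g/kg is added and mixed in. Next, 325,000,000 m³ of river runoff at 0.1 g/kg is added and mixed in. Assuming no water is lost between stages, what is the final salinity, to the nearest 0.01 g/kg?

Mass of salt is conserved:
Initial salt = 193,000,000×22.51 = 4,344,430,000
After stage 1: salt = 4,344,430,000 + 142,000,000×26.74 = 8,141,510,000; volume = 335,000,000 m³; S = 24.303 g/kg
After stage 2: salt = 8,141,510,000 + 198,000,000×22.79 = 12,653,930,000; volume = 533,000,000 m³; S = 23.741 g/kg
After stage 3: salt = 12,653,930,000 + 325,000,000×0.1 = 12,686,430,000; volume = 858,000,000 m³
S = 12,686,430,000 / 858,000,000 = 14.786 g/kg

14.79 g/kg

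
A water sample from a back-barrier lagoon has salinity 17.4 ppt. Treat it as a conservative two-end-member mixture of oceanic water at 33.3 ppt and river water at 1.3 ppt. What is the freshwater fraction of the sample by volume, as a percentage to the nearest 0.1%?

Let f be the freshwater fraction. Salt balance per unit volume:
f×1.3 + (1−f)×33.3 = 17.4
f = (33.3 − 17.4) / (33.3 − 1.3) = 15.9/32 = 0.4969

49.7%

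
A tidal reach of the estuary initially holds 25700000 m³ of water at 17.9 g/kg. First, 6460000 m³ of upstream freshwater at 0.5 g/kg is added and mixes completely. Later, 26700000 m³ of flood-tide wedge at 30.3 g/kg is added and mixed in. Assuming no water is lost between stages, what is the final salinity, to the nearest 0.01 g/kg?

21.62 g/kg

Salt balance:
Initial salt = 25,700,000×17.9 = 460,030,000
After stage 1: salt = 460,030,000 + 6,460,000×0.5 = 463,260,000; volume = 32,160,000 m³; S = 14.405 g/kg
After stage 2: salt = 463,260,000 + 26,700,000×30.3 = 1,272,270,000; volume = 58,860,000 m³
S = 1,272,270,000 / 58,860,000 = 21.6152 g/kg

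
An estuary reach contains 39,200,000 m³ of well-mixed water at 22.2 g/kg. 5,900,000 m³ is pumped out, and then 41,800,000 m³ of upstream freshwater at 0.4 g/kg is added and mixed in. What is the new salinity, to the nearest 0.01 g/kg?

10.07 g/kg

Remaining after removal: 33,300,000 m³ at 22.2 g/kg (salt = 739,260,000)
After addition: salt = 739,260,000 + 41,800,000×0.4 = 755,980,000; volume = 75,100,000 m³
S = 755,980,000 / 75,100,000 = 10.0663 g/kg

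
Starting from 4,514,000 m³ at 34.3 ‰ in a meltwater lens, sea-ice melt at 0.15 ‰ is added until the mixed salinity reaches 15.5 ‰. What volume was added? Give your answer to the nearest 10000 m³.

Salt balance: 4,514,000×34.3 + V×0.15 = (4,514,000+V)×15.5
154,830,200 + 0.15V = 69,967,000 + 15.5V
84,863,200 = 15.35V
V = 5,528,547.23 m³

5530000 m³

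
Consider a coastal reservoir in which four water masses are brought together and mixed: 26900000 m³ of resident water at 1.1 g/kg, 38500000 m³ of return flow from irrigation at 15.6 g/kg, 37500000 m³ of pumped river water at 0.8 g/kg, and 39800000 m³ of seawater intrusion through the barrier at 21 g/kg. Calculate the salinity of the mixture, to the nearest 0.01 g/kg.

Weighted by volume,
salt = 26,900,000×1.1 + 38,500,000×15.6 + 37,500,000×0.8 + 39,800,000×21 = 29,590,000 + 600,600,000 + 30,000,000 + 835,800,000 = 1,495,990,000
volume = 26,900,000 + 38,500,000 + 37,500,000 + 39,800,000 = 142,700,000 m³
S = 1,495,990,000 / 142,700,000 = 10.4835 g/kg

10.48 g/kg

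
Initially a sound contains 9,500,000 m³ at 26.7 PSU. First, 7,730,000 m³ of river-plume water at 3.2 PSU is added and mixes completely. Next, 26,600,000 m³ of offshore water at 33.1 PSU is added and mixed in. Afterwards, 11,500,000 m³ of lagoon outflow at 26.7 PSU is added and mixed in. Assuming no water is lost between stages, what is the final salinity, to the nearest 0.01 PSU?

26.49 PSU

Mass of salt is conserved:
Initial salt = 9,500,000×26.7 = 253,650,000
After stage 1: salt = 253,650,000 + 7,730,000×3.2 = 278,386,000; volume = 17,230,000 m³; S = 16.157 PSU
After stage 2: salt = 278,386,000 + 26,600,000×33.1 = 1,158,846,000; volume = 43,830,000 m³; S = 26.44 PSU
After stage 3: salt = 1,158,846,000 + 11,500,000×26.7 = 1,465,896,000; volume = 55,330,000 m³
S = 1,465,896,000 / 55,330,000 = 26.4937 PSU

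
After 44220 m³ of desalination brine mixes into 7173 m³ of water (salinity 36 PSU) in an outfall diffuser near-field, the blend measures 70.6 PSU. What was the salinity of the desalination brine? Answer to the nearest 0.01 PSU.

76.21 PSU

Salt balance: 7,173×36 + 44,220×S = 51,393×70.6
258,228 + 44,220·S = 3,628,345.8
S = (3,628,345.8 − 258,228) / 44,220 = 76.2125 PSU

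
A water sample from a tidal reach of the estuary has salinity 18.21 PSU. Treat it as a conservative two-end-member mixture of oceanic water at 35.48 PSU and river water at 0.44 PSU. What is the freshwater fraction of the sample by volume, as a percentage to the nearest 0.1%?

49.3%

Let f be the freshwater fraction. Salt balance per unit volume:
f×0.44 + (1−f)×35.48 = 18.21
f = (35.48 − 18.21) / (35.48 − 0.44) = 17.27/35.04 = 0.4929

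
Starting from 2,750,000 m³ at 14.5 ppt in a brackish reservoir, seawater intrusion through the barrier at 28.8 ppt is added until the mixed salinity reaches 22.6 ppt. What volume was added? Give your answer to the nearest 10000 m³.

Salt balance: 2,750,000×14.5 + V×28.8 = (2,750,000+V)×22.6
39,875,000 + 28.8V = 62,150,000 + 22.6V
22,275,000 = 6.2V
V = 3,592,741.94 m³

3590000 m³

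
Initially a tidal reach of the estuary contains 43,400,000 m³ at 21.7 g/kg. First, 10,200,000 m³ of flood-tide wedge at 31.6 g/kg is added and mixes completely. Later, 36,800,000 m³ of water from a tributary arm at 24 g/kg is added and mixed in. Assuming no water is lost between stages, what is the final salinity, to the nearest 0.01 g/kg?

23.75 g/kg

By conservation of dissolved salt,
Initial salt = 43,400,000×21.7 = 941,780,000
After stage 1: salt = 941,780,000 + 10,200,000×31.6 = 1,264,100,000; volume = 53,600,000 m³; S = 23.584 g/kg
After stage 2: salt = 1,264,100,000 + 36,800,000×24 = 2,147,300,000; volume = 90,400,000 m³
S = 2,147,300,000 / 90,400,000 = 23.7533 g/kg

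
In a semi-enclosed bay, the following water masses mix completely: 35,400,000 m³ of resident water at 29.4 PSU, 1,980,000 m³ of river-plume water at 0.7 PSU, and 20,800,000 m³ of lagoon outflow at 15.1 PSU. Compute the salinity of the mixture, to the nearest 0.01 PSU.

Conserving salt mass:
salt = 35,400,000×29.4 + 1,980,000×0.7 + 20,800,000×15.1 = 1,040,760,000 + 1,386,000 + 314,080,000 = 1,356,226,000
volume = 35,400,000 + 1,980,000 + 20,800,000 = 58,180,000 m³
S = 1,356,226,000 / 58,180,000 = 23.3109 PSU

23.31 PSU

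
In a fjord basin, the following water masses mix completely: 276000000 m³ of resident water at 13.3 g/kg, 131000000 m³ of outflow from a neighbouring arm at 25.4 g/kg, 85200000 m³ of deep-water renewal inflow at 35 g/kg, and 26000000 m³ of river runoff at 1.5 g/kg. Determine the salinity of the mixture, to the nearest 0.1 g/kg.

By conservation of dissolved salt,
salt = 276,000,000×13.3 + 131,000,000×25.4 + 85,200,000×35 + 26,000,000×1.5 = 3,670,800,000 + 3,327,400,000 + 2,982,000,000 + 39,000,000 = 10,019,200,000
volume = 276,000,000 + 131,000,000 + 85,200,000 + 26,000,000 = 518,200,000 m³
S = 10,019,200,000 / 518,200,000 = 19.335 g/kg

19.3 g/kg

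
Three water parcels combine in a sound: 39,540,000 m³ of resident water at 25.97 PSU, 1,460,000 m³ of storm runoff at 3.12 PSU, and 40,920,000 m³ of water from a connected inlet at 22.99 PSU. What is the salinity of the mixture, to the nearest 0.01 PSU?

Total salt / total volume:
salt = 39,540,000×25.97 + 1,460,000×3.12 + 40,920,000×22.99 = 1,026,853,800 + 4,555,200 + 940,750,800 = 1,972,159,800
volume = 39,540,000 + 1,460,000 + 40,920,000 = 81,920,000 m³
S = 1,972,159,800 / 81,920,000 = 24.0742 PSU

24.07 PSU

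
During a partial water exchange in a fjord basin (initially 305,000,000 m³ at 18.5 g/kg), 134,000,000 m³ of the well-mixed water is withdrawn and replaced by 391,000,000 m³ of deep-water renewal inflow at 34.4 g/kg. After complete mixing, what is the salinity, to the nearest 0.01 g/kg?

Remaining after removal: 171,000,000 m³ at 18.5 g/kg (salt = 3,163,500,000)
After addition: salt = 3,163,500,000 + 391,000,000×34.4 = 16,613,900,000; volume = 562,000,000 m³
S = 16,613,900,000 / 562,000,000 = 29.5621 g/kg

29.56 g/kg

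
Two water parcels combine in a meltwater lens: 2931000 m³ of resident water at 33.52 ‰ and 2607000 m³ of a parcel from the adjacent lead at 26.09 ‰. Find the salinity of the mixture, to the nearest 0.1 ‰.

30.0 ‰

Conserving salt mass:
salt = 2,931,000×33.52 + 2,607,000×26.09 = 98,247,120 + 68,016,630 = 166,263,750
volume = 2,931,000 + 2,607,000 = 5,538,000 m³
S = 166,263,750 / 5,538,000 = 30.022 ‰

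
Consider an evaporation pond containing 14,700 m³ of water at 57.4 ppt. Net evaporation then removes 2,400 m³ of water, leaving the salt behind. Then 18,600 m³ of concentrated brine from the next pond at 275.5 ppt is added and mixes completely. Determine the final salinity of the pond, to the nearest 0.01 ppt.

After evaporation: salt = 14,700×57.4 = 843,780; volume = 14,700 − 2,400 = 12,300 m³
After mixing: salt = 843,780 + 18,600×275.5 = 5,968,080; volume = 12,300 + 18,600 = 30,900 m³
S = 5,968,080 / 30,900 = 193.1417 ppt

193.14 ppt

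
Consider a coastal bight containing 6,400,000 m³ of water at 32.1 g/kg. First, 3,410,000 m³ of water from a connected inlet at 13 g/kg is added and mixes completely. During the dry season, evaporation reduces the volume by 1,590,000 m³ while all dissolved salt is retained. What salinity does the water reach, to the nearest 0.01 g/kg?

After mixing: salt = 6,400,000×32.1 + 3,410,000×13 = 249,770,000; volume = 9,810,000 m³
After evaporation: salt unchanged = 249,770,000; volume = 9,810,000 − 1,590,000 = 8,220,000 m³
S = 249,770,000 / 8,220,000 = 30.3856 g/kg

30.39 g/kg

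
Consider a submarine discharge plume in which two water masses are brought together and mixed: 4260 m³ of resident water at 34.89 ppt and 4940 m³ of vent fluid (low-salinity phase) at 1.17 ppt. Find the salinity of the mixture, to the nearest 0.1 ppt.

16.8 ppt

Conserving salt mass:
salt = 4,260×34.89 + 4,940×1.17 = 148,631.4 + 5,779.8 = 154,411.2
volume = 4,260 + 4,940 = 9,200 m³
S = 154,411.2 / 9,200 = 16.784 ppt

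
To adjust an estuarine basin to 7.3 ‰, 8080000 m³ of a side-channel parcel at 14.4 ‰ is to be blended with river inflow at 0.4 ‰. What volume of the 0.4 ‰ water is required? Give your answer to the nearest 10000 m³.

Salt balance: 8,080,000×14.4 + V×0.4 = (8,080,000+V)×7.3
116,352,000 + 0.4V = 58,984,000 + 7.3V
57,368,000 = 6.9V
V = 8,314,202.9 m³

8310000 m³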